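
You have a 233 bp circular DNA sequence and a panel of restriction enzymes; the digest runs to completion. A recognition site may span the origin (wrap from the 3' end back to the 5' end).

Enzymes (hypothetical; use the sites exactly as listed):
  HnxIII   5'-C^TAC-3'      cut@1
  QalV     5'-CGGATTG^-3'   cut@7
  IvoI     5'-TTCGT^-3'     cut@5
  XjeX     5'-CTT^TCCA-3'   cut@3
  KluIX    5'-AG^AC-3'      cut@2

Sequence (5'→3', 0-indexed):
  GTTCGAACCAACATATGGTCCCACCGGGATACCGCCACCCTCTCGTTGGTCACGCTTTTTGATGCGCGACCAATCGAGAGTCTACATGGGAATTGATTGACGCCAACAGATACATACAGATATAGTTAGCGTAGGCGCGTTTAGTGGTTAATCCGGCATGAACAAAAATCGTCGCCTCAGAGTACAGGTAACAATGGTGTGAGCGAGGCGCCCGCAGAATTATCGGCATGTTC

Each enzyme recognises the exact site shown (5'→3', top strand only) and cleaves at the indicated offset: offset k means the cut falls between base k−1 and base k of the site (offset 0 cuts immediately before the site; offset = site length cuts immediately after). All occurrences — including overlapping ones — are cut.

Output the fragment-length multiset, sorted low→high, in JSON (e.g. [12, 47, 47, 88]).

[80,153]

Per-enzyme occurrences:
  HnxIII CTAC/1: at [81] ⇒ [82]
  QalV (CGGATTG, off=7): no sites
  IvoI TTCGT/5: at [230] ⇒ [2]
  XjeX (CTTTCCA, off=3): no sites
  KluIX (AGAC, off=2): no sites

All cut coordinates (distinct, sorted): [2, 82]

Fragments:
  2→82: 80 bp
  82→2 (wrap): 233-82+2 = 153 bp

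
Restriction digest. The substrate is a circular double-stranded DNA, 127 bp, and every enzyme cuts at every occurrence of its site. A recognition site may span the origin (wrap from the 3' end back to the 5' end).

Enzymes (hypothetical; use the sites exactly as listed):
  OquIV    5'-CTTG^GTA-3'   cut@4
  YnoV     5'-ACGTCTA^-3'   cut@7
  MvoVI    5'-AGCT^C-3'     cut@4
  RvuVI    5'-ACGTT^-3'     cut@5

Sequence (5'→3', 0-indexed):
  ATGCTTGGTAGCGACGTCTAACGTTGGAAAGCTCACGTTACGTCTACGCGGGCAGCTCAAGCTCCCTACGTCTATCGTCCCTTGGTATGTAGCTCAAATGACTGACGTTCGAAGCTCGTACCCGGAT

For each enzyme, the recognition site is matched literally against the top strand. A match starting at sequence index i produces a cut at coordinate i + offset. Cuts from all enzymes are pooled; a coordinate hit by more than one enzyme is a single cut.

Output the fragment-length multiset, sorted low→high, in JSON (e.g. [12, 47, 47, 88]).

[5,6,6,7,7,8,10,10,11,11,13,15,18]

Per-enzyme occurrences:
  OquIV CTTGGTA/4: at [3, 80] ⇒ [7, 84]
  YnoV ACGTCTA/7: at [13, 39, 67] ⇒ [20, 46, 74]
  MvoVI AGCTC/4: at [29, 53, 59, 90, 112] ⇒ [33, 57, 63, 94, 116]
  RvuVI ACGTT/5: at [20, 34, 104] ⇒ [25, 39, 109]

Pooled cuts: [7, 20, 25, 33, 39, 46, 57, 63, 74, 84, 94, 109, 116]

Fragments:
  7→20: 13 bp
  20→25: 5 bp
  25→33: 8 bp
  33→39: 6 bp
  39→46: 7 bp
  46→57: 11 bp
  57→63: 6 bp
  63→74: 11 bp
  74→84: 10 bp
  84→94: 10 bp
  94→109: 15 bp
  109→116: 7 bp
  116→7 (wrap): 127-116+7 = 18 bp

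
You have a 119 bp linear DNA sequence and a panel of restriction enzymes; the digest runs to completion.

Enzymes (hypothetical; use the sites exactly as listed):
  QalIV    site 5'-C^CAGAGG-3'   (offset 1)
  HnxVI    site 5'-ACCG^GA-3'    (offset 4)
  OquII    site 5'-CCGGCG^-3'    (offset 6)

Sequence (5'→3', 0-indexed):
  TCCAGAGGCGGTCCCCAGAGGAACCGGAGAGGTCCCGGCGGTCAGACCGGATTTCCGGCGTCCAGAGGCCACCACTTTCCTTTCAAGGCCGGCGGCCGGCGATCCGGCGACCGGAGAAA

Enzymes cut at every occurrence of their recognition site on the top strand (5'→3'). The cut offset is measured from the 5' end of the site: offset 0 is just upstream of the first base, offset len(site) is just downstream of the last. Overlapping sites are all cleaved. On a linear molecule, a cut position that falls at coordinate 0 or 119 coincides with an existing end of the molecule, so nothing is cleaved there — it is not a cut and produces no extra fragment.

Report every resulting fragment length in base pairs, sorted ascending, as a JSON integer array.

[2,2,4,6,7,8,9,11,11,13,14,32]

Site scan:
  QalIV CCAGAGG/1: at [1, 14, 61] ⇒ [2, 15, 62]
  HnxVI ACCGGA/4: at [22, 45, 109] ⇒ [26, 49, 113]
  OquII CCGGCG/6: at [34, 54, 88, 95, 103] ⇒ [40, 60, 94, 101, 109]

All cut coordinates (distinct, sorted): [2, 15, 26, 40, 49, 60, 62, 94, 101, 109, 113]

Fragments:
  [0,2): 2 bp
  [2,15): 13 bp
  [15,26): 11 bp
  [26,40): 14 bp
  [40,49): 9 bp
  [49,60): 11 bp
  [60,62): 2 bp
  [62,94): 32 bp
  [94,101): 7 bp
  [101,109): 8 bp
  [109,113): 4 bp
  [113,119): 6 bp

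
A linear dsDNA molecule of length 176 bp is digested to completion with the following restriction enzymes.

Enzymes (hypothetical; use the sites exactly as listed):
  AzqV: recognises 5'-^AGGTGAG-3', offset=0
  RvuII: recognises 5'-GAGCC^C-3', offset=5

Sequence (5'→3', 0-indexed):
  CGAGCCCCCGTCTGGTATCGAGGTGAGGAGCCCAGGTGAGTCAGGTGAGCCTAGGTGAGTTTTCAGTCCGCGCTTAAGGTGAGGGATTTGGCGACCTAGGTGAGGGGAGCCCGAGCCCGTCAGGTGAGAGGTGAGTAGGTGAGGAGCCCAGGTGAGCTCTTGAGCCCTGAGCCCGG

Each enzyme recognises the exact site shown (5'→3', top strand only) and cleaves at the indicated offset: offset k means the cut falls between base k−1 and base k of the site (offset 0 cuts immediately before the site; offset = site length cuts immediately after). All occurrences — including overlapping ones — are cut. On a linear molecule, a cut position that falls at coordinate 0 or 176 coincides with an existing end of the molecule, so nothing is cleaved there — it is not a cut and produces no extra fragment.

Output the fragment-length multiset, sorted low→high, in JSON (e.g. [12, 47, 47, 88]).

[1,1,3,4,6,6,7,7,8,9,10,12,12,14,14,17,21,24]

Site scan:
  AzqV AGGTGAG/0: at [20, 33, 42, 52, 76, 97, 121, 128, 136, 149] ⇒ [20, 33, 42, 52, 76, 97, 121, 128, 136, 149]
  RvuII GAGCCC/5: at [1, 27, 106, 112, 143, 161, 168] ⇒ [6, 32, 111, 117, 148, 166, 173]

Pooled cuts: [6, 20, 32, 33, 42, 52, 76, 97, 111, 117, 121, 128, 136, 148, 149, 166, 173]

Fragments:
  [0,6): 6 bp
  [6,20): 14 bp
  [20,32): 12 bp
  [32,33): 1 bp
  [33,42): 9 bp
  [42,52): 10 bp
  [52,76): 24 bp
  [76,97): 21 bp
  [97,111): 14 bp
  [111,117): 6 bp
  [117,121): 4 bp
  [121,128): 7 bp
  [128,136): 8 bp
  [136,148): 12 bp
  [148,149): 1 bp
  [149,166): 17 bp
  [166,173): 7 bp
  [173,176): 3 bp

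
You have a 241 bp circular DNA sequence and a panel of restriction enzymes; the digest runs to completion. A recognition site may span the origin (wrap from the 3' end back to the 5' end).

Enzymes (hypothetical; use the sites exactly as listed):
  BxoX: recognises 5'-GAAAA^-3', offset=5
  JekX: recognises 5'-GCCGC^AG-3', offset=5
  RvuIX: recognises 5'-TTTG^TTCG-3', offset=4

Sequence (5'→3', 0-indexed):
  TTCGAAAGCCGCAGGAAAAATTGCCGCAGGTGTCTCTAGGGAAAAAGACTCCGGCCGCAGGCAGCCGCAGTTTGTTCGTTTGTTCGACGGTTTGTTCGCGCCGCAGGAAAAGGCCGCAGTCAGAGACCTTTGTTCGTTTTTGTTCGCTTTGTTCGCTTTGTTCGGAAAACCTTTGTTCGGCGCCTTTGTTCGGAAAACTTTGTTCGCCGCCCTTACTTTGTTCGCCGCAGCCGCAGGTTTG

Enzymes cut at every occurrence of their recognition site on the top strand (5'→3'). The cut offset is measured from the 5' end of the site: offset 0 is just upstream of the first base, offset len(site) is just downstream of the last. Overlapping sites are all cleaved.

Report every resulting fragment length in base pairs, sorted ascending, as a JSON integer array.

Site scan:
  BxoX (GAAAA, off=5): starts [14, 40, 106, 164, 192] → cuts [19, 45, 111, 169, 197]
  JekX (GCCGCAG, off=5): starts [7, 22, 53, 63, 99, 112, 223, 229] → cuts [12, 27, 58, 68, 104, 117, 228, 234]
  RvuIX (TTTGTTCG, off=4): starts [70, 78, 90, 128, 138, 147, 156, 171, 184, 198, 216, 237] → cuts [0, 74, 82, 94, 132, 142, 151, 160, 175, 188, 202, 220]

Pooled cuts: [0, 12, 19, 27, 45, 58, 68, 74, 82, 94, 104, 111, 117, 132, 142, 151, 160, 169, 175, 188, 197, 202, 220, 228, 234]

Fragments:
  0→12: 12 bp
  12→19: 7 bp
  19→27: 8 bp
  27→45: 18 bp
  45→58: 13 bp
  58→68: 10 bp
  68→74: 6 bp
  74→82: 8 bp
  82→94: 12 bp
  94→104: 10 bp
  104→111: 7 bp
  111→117: 6 bp
  117→132: 15 bp
  132→142: 10 bp
  142→151: 9 bp
  151→160: 9 bp
  160→169: 9 bp
  169→175: 6 bp
  175→188: 13 bp
  188→197: 9 bp
  197→202: 5 bp
  202→220: 18 bp
  220→228: 8 bp
  228→234: 6 bp
  234→0 (wrap): 241-234+0 = 7 bp

[5,6,6,6,6,7,7,7,8,8,8,9,9,9,9,10,10,10,12,12,13,13,15,18,18]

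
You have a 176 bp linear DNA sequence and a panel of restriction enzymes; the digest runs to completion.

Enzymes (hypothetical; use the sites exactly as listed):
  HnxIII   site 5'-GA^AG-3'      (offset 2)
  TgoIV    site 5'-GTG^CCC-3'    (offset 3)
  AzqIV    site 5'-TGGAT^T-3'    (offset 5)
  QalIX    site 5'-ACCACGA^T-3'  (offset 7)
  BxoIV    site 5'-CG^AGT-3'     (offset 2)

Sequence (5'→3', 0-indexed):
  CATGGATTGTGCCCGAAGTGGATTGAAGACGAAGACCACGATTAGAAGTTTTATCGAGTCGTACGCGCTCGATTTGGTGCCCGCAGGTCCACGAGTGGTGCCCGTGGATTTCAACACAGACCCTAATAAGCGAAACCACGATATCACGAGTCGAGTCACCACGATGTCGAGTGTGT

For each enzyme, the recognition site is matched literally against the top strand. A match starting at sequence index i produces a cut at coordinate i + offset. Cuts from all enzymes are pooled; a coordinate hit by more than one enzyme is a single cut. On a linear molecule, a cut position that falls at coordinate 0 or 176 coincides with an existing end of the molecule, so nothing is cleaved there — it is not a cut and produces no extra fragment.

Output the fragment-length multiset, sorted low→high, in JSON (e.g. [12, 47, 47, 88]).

[3,4,5,5,5,5,6,7,7,7,7,7,9,9,10,11,14,23,32]

Per-enzyme occurrences:
  HnxIII (GAAG, off=2): starts [14, 24, 30, 44] → cuts [16, 26, 32, 46]
  TgoIV (GTGCCC, off=3): starts [8, 76, 97] → cuts [11, 79, 100]
  AzqIV (TGGATT, off=5): starts [2, 18, 104] → cuts [7, 23, 109]
  QalIX (ACCACGAT, off=7): starts [34, 134, 157] → cuts [41, 141, 164]
  BxoIV (CGAGT, off=2): starts [54, 91, 146, 151, 167] → cuts [56, 93, 148, 153, 169]

Pooled cuts: [7, 11, 16, 23, 26, 32, 41, 46, 56, 79, 93, 100, 109, 141, 148, 153, 164, 169]

Fragment lengths:
  [0,7): 7 bp
  [7,11): 4 bp
  [11,16): 5 bp
  [16,23): 7 bp
  [23,26): 3 bp
  [26,32): 6 bp
  [32,41): 9 bp
  [41,46): 5 bp
  [46,56): 10 bp
  [56,79): 23 bp
  [79,93): 14 bp
  [93,100): 7 bp
  [100,109): 9 bp
  [109,141): 32 bp
  [141,148): 7 bp
  [148,153): 5 bp
  [153,164): 11 bp
  [164,169): 5 bp
  [169,176): 7 bp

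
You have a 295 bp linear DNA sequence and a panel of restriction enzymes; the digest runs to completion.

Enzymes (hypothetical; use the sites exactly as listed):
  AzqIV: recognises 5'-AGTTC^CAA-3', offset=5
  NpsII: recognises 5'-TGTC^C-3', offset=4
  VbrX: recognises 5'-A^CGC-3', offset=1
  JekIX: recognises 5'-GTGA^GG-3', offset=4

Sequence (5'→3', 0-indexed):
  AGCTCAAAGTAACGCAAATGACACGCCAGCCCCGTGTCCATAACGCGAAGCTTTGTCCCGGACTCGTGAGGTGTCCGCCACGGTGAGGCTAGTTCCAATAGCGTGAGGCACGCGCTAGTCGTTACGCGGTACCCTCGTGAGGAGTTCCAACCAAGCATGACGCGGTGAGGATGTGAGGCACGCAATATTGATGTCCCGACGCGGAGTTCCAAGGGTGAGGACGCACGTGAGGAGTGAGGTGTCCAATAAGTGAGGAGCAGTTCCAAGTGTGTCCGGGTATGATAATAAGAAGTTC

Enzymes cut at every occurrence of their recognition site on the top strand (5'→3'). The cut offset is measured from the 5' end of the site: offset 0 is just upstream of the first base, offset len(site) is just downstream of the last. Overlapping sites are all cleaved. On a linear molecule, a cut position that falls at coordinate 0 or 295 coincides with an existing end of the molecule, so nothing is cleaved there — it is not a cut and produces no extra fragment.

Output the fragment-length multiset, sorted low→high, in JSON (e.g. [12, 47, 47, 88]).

[3,4,4,4,5,6,6,7,7,8,8,9,9,9,10,10,10,10,11,11,11,12,12,13,14,14,15,15,16,22]

Scan for sites:
  AzqIV AGTTCCAA/5: at [90, 142, 204, 258] ⇒ [95, 147, 209, 263]
  NpsII TGTCC/4: at [34, 53, 71, 191, 239, 269] ⇒ [38, 57, 75, 195, 243, 273]
  VbrX ACGC/1: at [11, 22, 42, 109, 123, 159, 179, 198, 220] ⇒ [12, 23, 43, 110, 124, 160, 180, 199, 221]
  JekIX GTGAGG/4: at [65, 82, 102, 136, 164, 172, 214, 226, 233, 249] ⇒ [69, 86, 106, 140, 168, 176, 218, 230, 237, 253]

Pooled cuts: [12, 23, 38, 43, 57, 69, 75, 86, 95, 106, 110, 124, 140, 147, 160, 168, 176, 180, 195, 199, 209, 218, 221, 230, 237, 243, 253, 263, 273]

Fragment lengths:
  [0,12): 12 bp
  [12,23): 11 bp
  [23,38): 15 bp
  [38,43): 5 bp
  [43,57): 14 bp
  [57,69): 12 bp
  [69,75): 6 bp
  [75,86): 11 bp
  [86,95): 9 bp
  [95,106): 11 bp
  [106,110): 4 bp
  [110,124): 14 bp
  [124,140): 16 bp
  [140,147): 7 bp
  [147,160): 13 bp
  [160,168): 8 bp
  [168,176): 8 bp
  [176,180): 4 bp
  [180,195): 15 bp
  [195,199): 4 bp
  [199,209): 10 bp
  [209,218): 9 bp
  [218,221): 3 bp
  [221,230): 9 bp
  [230,237): 7 bp
  [237,243): 6 bp
  [243,253): 10 bp
  [253,263): 10 bp
  [263,273): 10 bp
  [273,295): 22 bp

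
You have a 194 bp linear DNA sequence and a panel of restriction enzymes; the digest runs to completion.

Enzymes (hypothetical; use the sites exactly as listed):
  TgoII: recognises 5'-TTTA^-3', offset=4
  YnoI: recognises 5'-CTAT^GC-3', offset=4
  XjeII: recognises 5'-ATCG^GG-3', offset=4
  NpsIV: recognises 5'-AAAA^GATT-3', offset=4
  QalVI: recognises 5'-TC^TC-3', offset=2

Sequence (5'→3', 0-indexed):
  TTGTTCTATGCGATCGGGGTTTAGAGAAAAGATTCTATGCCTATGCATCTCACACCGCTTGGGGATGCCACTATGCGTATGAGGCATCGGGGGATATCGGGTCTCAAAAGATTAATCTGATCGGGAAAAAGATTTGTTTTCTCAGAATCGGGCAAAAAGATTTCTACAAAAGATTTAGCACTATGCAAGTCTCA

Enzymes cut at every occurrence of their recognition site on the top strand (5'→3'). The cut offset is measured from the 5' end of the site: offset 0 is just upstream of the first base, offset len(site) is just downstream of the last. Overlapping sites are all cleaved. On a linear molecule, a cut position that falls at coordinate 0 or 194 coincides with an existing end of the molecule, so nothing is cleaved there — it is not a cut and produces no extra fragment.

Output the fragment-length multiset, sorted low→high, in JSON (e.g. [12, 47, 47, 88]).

Site scan:
  TgoII (TTTA, off=4): starts [19, 173] → cuts [23, 177]
  YnoI (CTATGC, off=4): starts [5, 34, 40, 70, 180] → cuts [9, 38, 44, 74, 184]
  XjeII (ATCGGG, off=4): starts [12, 85, 95, 119, 146] → cuts [16, 89, 99, 123, 150]
  NpsIV (AAAAGATT, off=4): starts [26, 105, 126, 154, 167] → cuts [30, 109, 130, 158, 171]
  QalVI (TCTC, off=2): starts [47, 101, 139, 189] → cuts [49, 103, 141, 191]

Pooled cuts: [9, 16, 23, 30, 38, 44, 49, 74, 89, 99, 103, 109, 123, 130, 141, 150, 158, 171, 177, 184, 191]

Fragments:
  [0,9): 9 bp
  [9,16): 7 bp
  [16,23): 7 bp
  [23,30): 7 bp
  [30,38): 8 bp
  [38,44): 6 bp
  [44,49): 5 bp
  [49,74): 25 bp
  [74,89): 15 bp
  [89,99): 10 bp
  [99,103): 4 bp
  [103,109): 6 bp
  [109,123): 14 bp
  [123,130): 7 bp
  [130,141): 11 bp
  [141,150): 9 bp
  [150,158): 8 bp
  [158,171): 13 bp
  [171,177): 6 bp
  [177,184): 7 bp
  [184,191): 7 bp
  [191,194): 3 bp

[3,4,5,6,6,6,7,7,7,7,7,7,8,8,9,9,10,11,13,14,15,25]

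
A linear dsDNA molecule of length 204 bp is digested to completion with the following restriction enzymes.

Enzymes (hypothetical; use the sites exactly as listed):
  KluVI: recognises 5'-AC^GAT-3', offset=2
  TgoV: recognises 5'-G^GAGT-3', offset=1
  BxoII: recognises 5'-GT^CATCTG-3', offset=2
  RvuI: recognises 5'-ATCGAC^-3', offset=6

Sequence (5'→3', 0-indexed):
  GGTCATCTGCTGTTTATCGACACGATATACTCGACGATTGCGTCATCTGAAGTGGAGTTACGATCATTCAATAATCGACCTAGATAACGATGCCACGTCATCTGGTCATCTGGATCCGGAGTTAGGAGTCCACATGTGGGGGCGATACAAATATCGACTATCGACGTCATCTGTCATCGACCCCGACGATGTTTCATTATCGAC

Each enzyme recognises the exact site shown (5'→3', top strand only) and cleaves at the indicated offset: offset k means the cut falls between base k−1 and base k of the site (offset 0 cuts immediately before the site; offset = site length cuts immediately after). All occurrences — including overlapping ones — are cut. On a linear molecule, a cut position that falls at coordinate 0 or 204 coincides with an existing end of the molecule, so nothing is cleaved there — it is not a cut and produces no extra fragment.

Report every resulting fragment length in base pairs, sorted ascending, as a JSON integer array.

Per-enzyme occurrences:
  KluVI ACGAT/2: at [21, 33, 59, 86, 185] ⇒ [23, 35, 61, 88, 187]
  TgoV GGAGT/1: at [53, 117, 124] ⇒ [54, 118, 125]
  BxoII GTCATCTG/2: at [1, 41, 96, 104, 165] ⇒ [3, 43, 98, 106, 167]
  RvuI ATCGAC/6: at [15, 73, 152, 159, 175, 198] ⇒ [21, 79, 158, 165, 181] (position 204 is a terminus of the linear molecule — no cut)

Pooled cuts: [3, 21, 23, 35, 43, 54, 61, 79, 88, 98, 106, 118, 125, 158, 165, 167, 181, 187]

Fragment lengths:
  [0,3): 3 bp
  [3,21): 18 bp
  [21,23): 2 bp
  [23,35): 12 bp
  [35,43): 8 bp
  [43,54): 11 bp
  [54,61): 7 bp
  [61,79): 18 bp
  [79,88): 9 bp
  [88,98): 10 bp
  [98,106): 8 bp
  [106,118): 12 bp
  [118,125): 7 bp
  [125,158): 33 bp
  [158,165): 7 bp
  [165,167): 2 bp
  [167,181): 14 bp
  [181,187): 6 bp
  [187,204): 17 bp

[2,2,3,6,7,7,7,8,8,9,10,11,12,12,14,17,18,18,33]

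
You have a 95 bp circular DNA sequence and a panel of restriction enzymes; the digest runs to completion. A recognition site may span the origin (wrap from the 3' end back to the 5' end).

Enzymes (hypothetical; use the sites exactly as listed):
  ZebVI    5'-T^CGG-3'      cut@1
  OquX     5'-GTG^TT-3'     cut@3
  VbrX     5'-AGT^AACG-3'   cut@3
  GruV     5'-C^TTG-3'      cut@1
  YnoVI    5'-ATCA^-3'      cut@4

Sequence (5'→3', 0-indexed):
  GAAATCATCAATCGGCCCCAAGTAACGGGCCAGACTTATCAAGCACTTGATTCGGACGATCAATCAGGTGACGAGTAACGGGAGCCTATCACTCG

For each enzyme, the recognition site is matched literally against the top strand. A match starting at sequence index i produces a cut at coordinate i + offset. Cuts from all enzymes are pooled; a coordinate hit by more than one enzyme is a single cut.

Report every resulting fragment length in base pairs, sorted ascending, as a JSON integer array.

[2,2,3,4,5,6,9,10,10,11,15,18]

Per-enzyme occurrences:
  ZebVI TCGG/1: at [11, 51, 92] ⇒ [12, 52, 93]
  OquX (GTGTT, off=3): no sites
  VbrX AGTAACG/3: at [20, 73] ⇒ [23, 76]
  GruV CTTG/1: at [45] ⇒ [46]
  YnoVI ATCA/4: at [3, 6, 37, 58, 62, 87] ⇒ [7, 10, 41, 62, 66, 91]

All cut coordinates (distinct, sorted): [7, 10, 12, 23, 41, 46, 52, 62, 66, 76, 91, 93]

Fragments:
  7→10: 3 bp
  10→12: 2 bp
  12→23: 11 bp
  23→41: 18 bp
  41→46: 5 bp
  46→52: 6 bp
  52→62: 10 bp
  62→66: 4 bp
  66→76: 10 bp
  76→91: 15 bp
  91→93: 2 bp
  93→7 (wrap): 95-93+7 = 9 bp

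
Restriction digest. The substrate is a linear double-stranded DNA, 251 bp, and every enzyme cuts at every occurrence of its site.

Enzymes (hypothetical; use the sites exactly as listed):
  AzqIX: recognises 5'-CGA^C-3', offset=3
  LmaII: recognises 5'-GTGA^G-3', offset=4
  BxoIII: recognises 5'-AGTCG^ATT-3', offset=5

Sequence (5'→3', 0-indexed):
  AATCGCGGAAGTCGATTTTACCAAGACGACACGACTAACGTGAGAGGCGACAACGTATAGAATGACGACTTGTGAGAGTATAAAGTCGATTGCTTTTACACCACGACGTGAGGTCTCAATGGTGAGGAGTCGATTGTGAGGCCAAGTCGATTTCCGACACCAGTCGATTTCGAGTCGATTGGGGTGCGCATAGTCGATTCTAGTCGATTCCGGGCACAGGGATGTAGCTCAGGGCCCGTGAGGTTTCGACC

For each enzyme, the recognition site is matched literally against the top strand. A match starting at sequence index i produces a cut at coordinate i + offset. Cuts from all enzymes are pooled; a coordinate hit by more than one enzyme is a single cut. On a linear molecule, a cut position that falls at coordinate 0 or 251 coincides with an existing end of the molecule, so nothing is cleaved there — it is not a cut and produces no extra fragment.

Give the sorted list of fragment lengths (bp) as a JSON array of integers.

[2,5,5,7,7,7,7,8,8,9,9,10,10,11,13,14,14,15,18,18,19,35]

Site scan:
  AzqIX (CGAC, off=3): starts [26, 31, 47, 65, 103, 154, 246] → cuts [29, 34, 50, 68, 106, 157, 249]
  LmaII (GTGAG, off=4): starts [39, 71, 107, 121, 135, 237] → cuts [43, 75, 111, 125, 139, 241]
  BxoIII (AGTCGATT, off=5): starts [9, 83, 127, 144, 161, 172, 191, 201] → cuts [14, 88, 132, 149, 166, 177, 196, 206]

Pooled cuts: [14, 29, 34, 43, 50, 68, 75, 88, 106, 111, 125, 132, 139, 149, 157, 166, 177, 196, 206, 241, 249]

Fragments:
  [0,14): 14 bp
  [14,29): 15 bp
  [29,34): 5 bp
  [34,43): 9 bp
  [43,50): 7 bp
  [50,68): 18 bp
  [68,75): 7 bp
  [75,88): 13 bp
  [88,106): 18 bp
  [106,111): 5 bp
  [111,125): 14 bp
  [125,132): 7 bp
  [132,139): 7 bp
  [139,149): 10 bp
  [149,157): 8 bp
  [157,166): 9 bp
  [166,177): 11 bp
  [177,196): 19 bp
  [196,206): 10 bp
  [206,241): 35 bp
  [241,249): 8 bp
  [249,251): 2 bp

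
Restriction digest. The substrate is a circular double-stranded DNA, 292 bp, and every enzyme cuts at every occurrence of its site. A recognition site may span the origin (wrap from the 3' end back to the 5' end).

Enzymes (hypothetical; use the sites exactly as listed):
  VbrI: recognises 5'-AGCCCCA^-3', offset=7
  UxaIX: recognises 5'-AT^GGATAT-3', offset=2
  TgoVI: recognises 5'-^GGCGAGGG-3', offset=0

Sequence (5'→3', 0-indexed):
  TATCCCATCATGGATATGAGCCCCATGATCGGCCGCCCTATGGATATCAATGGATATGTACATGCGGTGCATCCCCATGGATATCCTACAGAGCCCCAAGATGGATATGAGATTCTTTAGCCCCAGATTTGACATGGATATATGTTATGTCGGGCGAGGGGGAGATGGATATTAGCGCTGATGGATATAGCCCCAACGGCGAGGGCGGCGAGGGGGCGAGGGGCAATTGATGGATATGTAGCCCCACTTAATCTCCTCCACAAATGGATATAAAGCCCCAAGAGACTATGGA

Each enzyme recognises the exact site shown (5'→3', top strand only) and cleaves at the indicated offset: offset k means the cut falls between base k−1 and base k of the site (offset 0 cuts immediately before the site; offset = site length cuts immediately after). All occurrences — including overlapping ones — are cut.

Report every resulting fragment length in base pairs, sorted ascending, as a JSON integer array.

[2,4,8,9,9,10,10,13,14,14,14,15,15,16,16,17,17,19,20,23,27]

Site scan:
  VbrI AGCCCCA/7: at [18, 91, 118, 188, 239, 273] ⇒ [25, 98, 125, 195, 246, 280]
  UxaIX ATGGATAT/2: at [9, 39, 49, 76, 100, 133, 164, 180, 229, 263, 287] ⇒ [11, 41, 51, 78, 102, 135, 166, 182, 231, 265, 289]
  TgoVI GGCGAGGG/0: at [152, 197, 206, 214] ⇒ [152, 197, 206, 214]

Pooled cuts: [11, 25, 41, 51, 78, 98, 102, 125, 135, 152, 166, 182, 195, 197, 206, 214, 231, 246, 265, 280, 289]

Fragments:
  11→25: 14 bp
  25→41: 16 bp
  41→51: 10 bp
  51→78: 27 bp
  78→98: 20 bp
  98→102: 4 bp
  102→125: 23 bp
  125→135: 10 bp
  135→152: 17 bp
  152→166: 14 bp
  166→182: 16 bp
  182→195: 13 bp
  195→197: 2 bp
  197→206: 9 bp
  206→214: 8 bp
  214→231: 17 bp
  231→246: 15 bp
  246→265: 19 bp
  265→280: 15 bp
  280→289: 9 bp
  289→11 (wrap): 292-289+11 = 14 bp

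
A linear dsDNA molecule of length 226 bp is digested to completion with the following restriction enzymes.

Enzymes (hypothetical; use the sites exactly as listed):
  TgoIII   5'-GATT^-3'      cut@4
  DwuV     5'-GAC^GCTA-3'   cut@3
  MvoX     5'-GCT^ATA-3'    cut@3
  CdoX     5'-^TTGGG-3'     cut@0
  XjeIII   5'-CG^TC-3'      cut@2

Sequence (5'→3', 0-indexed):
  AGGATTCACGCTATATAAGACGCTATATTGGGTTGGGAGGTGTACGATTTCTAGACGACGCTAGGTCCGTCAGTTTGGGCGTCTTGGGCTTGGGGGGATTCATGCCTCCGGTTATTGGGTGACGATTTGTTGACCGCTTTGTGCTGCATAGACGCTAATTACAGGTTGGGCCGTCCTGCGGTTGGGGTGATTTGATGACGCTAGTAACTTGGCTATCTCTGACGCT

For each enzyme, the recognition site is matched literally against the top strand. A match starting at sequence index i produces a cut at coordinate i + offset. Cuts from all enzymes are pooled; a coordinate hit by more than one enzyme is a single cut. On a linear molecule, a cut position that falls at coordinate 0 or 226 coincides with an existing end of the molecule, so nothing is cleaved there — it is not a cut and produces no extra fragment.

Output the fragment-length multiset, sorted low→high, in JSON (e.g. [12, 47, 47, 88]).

Per-enzyme occurrences:
  TgoIII (GATT, off=4): starts [2, 45, 96, 123, 188] → cuts [6, 49, 100, 127, 192]
  DwuV (GACGCTA, off=3): starts [18, 56, 150, 196] → cuts [21, 59, 153, 199]
  MvoX (GCTATA, off=3): starts [9, 21] → cuts [12, 24]
  CdoX (TTGGG, off=0): starts [27, 32, 74, 83, 89, 114, 165, 181] → cuts [27, 32, 74, 83, 89, 114, 165, 181]
  XjeIII (CGTC, off=2): starts [67, 79, 171] → cuts [69, 81, 173]

Pooled cuts: [6, 12, 21, 24, 27, 32, 49, 59, 69, 74, 81, 83, 89, 100, 114, 127, 153, 165, 173, 181, 192, 199]

Fragments:
  [0,6): 6 bp
  [6,12): 6 bp
  [12,21): 9 bp
  [21,24): 3 bp
  [24,27): 3 bp
  [27,32): 5 bp
  [32,49): 17 bp
  [49,59): 10 bp
  [59,69): 10 bp
  [69,74): 5 bp
  [74,81): 7 bp
  [81,83): 2 bp
  [83,89): 6 bp
  [89,100): 11 bp
  [100,114): 14 bp
  [114,127): 13 bp
  [127,153): 26 bp
  [153,165): 12 bp
  [165,173): 8 bp
  [173,181): 8 bp
  [181,192): 11 bp
  [192,199): 7 bp
  [199,226): 27 bp

[2,3,3,5,5,6,6,6,7,7,8,8,9,10,10,11,11,12,13,14,17,26,27]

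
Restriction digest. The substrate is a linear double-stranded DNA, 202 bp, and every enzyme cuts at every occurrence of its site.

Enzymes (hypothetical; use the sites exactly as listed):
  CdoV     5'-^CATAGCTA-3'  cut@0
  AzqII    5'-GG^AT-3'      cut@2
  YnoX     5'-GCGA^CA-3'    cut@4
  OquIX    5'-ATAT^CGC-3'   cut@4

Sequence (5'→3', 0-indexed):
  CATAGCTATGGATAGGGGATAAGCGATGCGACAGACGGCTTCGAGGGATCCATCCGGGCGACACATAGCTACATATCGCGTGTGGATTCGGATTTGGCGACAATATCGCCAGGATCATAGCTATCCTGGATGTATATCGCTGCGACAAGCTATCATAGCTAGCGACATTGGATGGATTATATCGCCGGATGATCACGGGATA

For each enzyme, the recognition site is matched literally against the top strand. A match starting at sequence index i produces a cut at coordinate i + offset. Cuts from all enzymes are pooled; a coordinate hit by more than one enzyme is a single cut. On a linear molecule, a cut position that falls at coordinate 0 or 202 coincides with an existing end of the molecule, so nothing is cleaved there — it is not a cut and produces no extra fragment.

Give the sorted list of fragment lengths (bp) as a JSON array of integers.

[2,2,3,4,6,6,6,6,7,7,7,8,8,8,9,9,11,11,12,13,13,14,14,16]

Scan for sites:
  CdoV CATAGCTA/0: at [0, 63, 115, 153] ⇒ [63, 115, 153] (position 0 is a terminus of the linear molecule — no cut)
  AzqII GGAT/2: at [9, 16, 45, 83, 89, 111, 127, 169, 173, 186, 197] ⇒ [11, 18, 47, 85, 91, 113, 129, 171, 175, 188, 199]
  YnoX GCGACA/4: at [27, 57, 96, 141, 161] ⇒ [31, 61, 100, 145, 165]
  OquIX ATATCGC/4: at [72, 102, 133, 178] ⇒ [76, 106, 137, 182]

Pooled cuts: [11, 18, 31, 47, 61, 63, 76, 85, 91, 100, 106, 113, 115, 129, 137, 145, 153, 165, 171, 175, 182, 188, 199]

Fragment lengths:
  [0,11): 11 bp
  [11,18): 7 bp
  [18,31): 13 bp
  [31,47): 16 bp
  [47,61): 14 bp
  [61,63): 2 bp
  [63,76): 13 bp
  [76,85): 9 bp
  [85,91): 6 bp
  [91,100): 9 bp
  [100,106): 6 bp
  [106,113): 7 bp
  [113,115): 2 bp
  [115,129): 14 bp
  [129,137): 8 bp
  [137,145): 8 bp
  [145,153): 8 bp
  [153,165): 12 bp
  [165,171): 6 bp
  [171,175): 4 bp
  [175,182): 7 bp
  [182,188): 6 bp
  [188,199): 11 bp
  [199,202): 3 bp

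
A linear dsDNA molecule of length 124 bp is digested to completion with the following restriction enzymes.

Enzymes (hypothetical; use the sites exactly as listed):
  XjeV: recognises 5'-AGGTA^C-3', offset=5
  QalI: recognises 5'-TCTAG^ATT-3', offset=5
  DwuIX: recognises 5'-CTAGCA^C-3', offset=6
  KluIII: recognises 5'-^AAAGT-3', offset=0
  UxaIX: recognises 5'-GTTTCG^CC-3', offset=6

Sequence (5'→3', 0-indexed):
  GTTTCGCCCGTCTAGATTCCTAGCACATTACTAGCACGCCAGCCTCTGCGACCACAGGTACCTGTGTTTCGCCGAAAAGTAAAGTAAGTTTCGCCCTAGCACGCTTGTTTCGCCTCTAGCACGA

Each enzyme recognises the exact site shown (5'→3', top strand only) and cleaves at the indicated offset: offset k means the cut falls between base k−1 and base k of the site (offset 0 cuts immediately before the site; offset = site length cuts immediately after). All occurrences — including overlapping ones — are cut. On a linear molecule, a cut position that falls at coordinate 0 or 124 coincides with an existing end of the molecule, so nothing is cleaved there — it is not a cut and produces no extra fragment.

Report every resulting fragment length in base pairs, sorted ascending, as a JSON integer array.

Site scan:
  XjeV AGGTAC/5: at [55] ⇒ [60]
  QalI TCTAGATT/5: at [10] ⇒ [15]
  DwuIX CTAGCAC/6: at [19, 30, 95, 115] ⇒ [25, 36, 101, 121]
  KluIII AAAGT/0: at [75, 80] ⇒ [75, 80]
  UxaIX GTTTCGCC/6: at [0, 65, 87, 106] ⇒ [6, 71, 93, 112]

All cut coordinates (distinct, sorted): [6, 15, 25, 36, 60, 71, 75, 80, 93, 101, 112, 121]

Fragments:
  [0,6): 6 bp
  [6,15): 9 bp
  [15,25): 10 bp
  [25,36): 11 bp
  [36,60): 24 bp
  [60,71): 11 bp
  [71,75): 4 bp
  [75,80): 5 bp
  [80,93): 13 bp
  [93,101): 8 bp
  [101,112): 11 bp
  [112,121): 9 bp
  [121,124): 3 bp

[3,4,5,6,8,9,9,10,11,11,11,13,24]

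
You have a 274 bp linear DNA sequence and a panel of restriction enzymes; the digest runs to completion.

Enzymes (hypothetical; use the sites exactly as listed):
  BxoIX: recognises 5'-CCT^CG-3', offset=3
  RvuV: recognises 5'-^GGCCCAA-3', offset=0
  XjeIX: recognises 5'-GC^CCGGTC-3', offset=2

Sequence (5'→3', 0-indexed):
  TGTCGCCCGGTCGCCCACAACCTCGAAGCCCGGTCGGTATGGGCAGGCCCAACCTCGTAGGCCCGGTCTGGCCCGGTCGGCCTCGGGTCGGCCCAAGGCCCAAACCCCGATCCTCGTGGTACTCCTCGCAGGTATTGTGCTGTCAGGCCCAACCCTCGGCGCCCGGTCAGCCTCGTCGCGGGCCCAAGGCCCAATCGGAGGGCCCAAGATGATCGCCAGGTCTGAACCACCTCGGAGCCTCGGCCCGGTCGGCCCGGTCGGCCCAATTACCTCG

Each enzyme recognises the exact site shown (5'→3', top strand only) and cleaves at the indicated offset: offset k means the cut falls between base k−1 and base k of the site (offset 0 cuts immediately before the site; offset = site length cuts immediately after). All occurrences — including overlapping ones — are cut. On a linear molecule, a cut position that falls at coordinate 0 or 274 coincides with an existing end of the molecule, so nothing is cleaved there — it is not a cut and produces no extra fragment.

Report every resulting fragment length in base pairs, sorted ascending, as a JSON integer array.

Site scan:
  BxoIX (CCTCG, off=3): starts [20, 52, 80, 111, 123, 153, 170, 229, 237, 269] → cuts [23, 55, 83, 114, 126, 156, 173, 232, 240, 272]
  RvuV (GGCCCAA, off=0): starts [45, 89, 96, 145, 180, 187, 200, 259] → cuts [45, 89, 96, 145, 180, 187, 200, 259]
  XjeIX (GCCCGGTC, off=2): starts [4, 27, 60, 70, 160, 242, 251] → cuts [6, 29, 62, 72, 162, 244, 253]

All cut coordinates (distinct, sorted): [6, 23, 29, 45, 55, 62, 72, 83, 89, 96, 114, 126, 145, 156, 162, 173, 180, 187, 200, 232, 240, 244, 253, 259, 272]

Fragments:
  [0,6): 6 bp
  [6,23): 17 bp
  [23,29): 6 bp
  [29,45): 16 bp
  [45,55): 10 bp
  [55,62): 7 bp
  [62,72): 10 bp
  [72,83): 11 bp
  [83,89): 6 bp
  [89,96): 7 bp
  [96,114): 18 bp
  [114,126): 12 bp
  [126,145): 19 bp
  [145,156): 11 bp
  [156,162): 6 bp
  [162,173): 11 bp
  [173,180): 7 bp
  [180,187): 7 bp
  [187,200): 13 bp
  [200,232): 32 bp
  [232,240): 8 bp
  [240,244): 4 bp
  [244,253): 9 bp
  [253,259): 6 bp
  [259,272): 13 bp
  [272,274): 2 bp

[2,4,6,6,6,6,6,7,7,7,7,8,9,10,10,11,11,11,12,13,13,16,17,18,19,32]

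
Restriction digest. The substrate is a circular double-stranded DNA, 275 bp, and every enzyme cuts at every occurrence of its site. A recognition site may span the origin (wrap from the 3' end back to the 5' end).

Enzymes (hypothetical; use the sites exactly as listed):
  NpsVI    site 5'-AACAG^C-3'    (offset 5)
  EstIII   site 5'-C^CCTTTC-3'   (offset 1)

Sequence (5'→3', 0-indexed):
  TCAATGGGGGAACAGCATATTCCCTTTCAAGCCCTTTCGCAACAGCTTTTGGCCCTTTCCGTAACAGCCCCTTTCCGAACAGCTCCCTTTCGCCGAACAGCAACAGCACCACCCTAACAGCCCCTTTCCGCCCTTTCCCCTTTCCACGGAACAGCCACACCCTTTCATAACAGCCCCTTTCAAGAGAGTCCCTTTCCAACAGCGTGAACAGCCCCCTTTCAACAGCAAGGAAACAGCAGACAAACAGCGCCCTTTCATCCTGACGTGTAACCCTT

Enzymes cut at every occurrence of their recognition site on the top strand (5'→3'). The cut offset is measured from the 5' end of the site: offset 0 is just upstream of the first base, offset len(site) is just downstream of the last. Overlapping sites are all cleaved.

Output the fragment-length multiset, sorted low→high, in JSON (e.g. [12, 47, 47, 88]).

Site scan:
  NpsVI AACAGC/5: at [10, 40, 62, 77, 95, 101, 115, 149, 168, 197, 206, 220, 231, 242] ⇒ [15, 45, 67, 82, 100, 106, 120, 154, 173, 202, 211, 225, 236, 247]
  EstIII CCCTTTC/1: at [21, 31, 52, 68, 84, 121, 130, 137, 159, 174, 189, 213, 249, 270] ⇒ [22, 32, 53, 69, 85, 122, 131, 138, 160, 175, 190, 214, 250, 271]

All cut coordinates (distinct, sorted): [15, 22, 32, 45, 53, 67, 69, 82, 85, 100, 106, 120, 122, 131, 138, 154, 160, 173, 175, 190, 202, 211, 214, 225, 236, 247, 250, 271]

Fragment lengths:
  15→22: 7 bp
  22→32: 10 bp
  32→45: 13 bp
  45→53: 8 bp
  53→67: 14 bp
  67→69: 2 bp
  69→82: 13 bp
  82→85: 3 bp
  85→100: 15 bp
  100→106: 6 bp
  106→120: 14 bp
  120→122: 2 bp
  122→131: 9 bp
  131→138: 7 bp
  138→154: 16 bp
  154→160: 6 bp
  160→173: 13 bp
  173→175: 2 bp
  175→190: 15 bp
  190→202: 12 bp
  202→211: 9 bp
  211→214: 3 bp
  214→225: 11 bp
  225→236: 11 bp
  236→247: 11 bp
  247→250: 3 bp
  250→271: 21 bp
  271→15 (wrap): 275-271+15 = 19 bp

[2,2,2,3,3,3,6,6,7,7,8,9,9,10,11,11,11,12,13,13,13,14,14,15,15,16,19,21]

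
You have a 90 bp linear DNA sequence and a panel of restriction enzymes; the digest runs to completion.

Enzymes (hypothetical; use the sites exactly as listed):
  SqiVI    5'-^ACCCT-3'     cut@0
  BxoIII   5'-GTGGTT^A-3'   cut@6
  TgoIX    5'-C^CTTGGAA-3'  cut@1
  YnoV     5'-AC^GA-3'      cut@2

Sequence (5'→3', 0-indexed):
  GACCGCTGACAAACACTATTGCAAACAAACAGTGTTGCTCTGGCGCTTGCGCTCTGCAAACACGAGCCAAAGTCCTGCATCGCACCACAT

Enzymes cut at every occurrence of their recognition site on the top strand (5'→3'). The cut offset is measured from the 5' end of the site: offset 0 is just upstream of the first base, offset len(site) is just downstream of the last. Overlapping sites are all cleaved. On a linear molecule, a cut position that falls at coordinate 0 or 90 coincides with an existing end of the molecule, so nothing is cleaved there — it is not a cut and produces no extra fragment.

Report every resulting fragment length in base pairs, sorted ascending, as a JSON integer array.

[27,63]

Scan for sites:
  SqiVI (ACCCT, off=0): no sites
  BxoIII (GTGGTTA, off=6): no sites
  TgoIX (CCTTGGAA, off=1): no sites
  YnoV ACGA/2: at [61] ⇒ [63]

Pooled cuts: [63]

Fragments:
  [0,63): 63 bp
  [63,90): 27 bp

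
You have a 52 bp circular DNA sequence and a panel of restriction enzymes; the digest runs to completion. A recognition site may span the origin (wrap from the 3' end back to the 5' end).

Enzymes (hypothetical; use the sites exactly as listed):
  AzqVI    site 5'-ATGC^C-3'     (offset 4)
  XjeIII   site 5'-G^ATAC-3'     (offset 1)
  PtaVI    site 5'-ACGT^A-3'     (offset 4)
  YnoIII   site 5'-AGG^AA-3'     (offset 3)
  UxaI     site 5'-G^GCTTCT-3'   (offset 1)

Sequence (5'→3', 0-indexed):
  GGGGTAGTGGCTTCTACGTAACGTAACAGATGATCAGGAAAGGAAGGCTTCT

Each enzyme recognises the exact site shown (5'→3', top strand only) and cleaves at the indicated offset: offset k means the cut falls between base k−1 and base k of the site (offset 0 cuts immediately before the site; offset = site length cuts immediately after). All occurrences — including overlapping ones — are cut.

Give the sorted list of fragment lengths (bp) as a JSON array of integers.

Site scan:
  AzqVI (ATGCC, off=4): no sites
  XjeIII (GATAC, off=1): no sites
  PtaVI ACGTA/4: at [15, 20] ⇒ [19, 24]
  YnoIII AGGAA/3: at [35, 40] ⇒ [38, 43]
  UxaI GGCTTCT/1: at [8, 45] ⇒ [9, 46]

Pooled cuts: [9, 19, 24, 38, 43, 46]

Fragments:
  9→19: 10 bp
  19→24: 5 bp
  24→38: 14 bp
  38→43: 5 bp
  43→46: 3 bp
  46→9 (wrap): 52-46+9 = 15 bp

[3,5,5,10,14,15]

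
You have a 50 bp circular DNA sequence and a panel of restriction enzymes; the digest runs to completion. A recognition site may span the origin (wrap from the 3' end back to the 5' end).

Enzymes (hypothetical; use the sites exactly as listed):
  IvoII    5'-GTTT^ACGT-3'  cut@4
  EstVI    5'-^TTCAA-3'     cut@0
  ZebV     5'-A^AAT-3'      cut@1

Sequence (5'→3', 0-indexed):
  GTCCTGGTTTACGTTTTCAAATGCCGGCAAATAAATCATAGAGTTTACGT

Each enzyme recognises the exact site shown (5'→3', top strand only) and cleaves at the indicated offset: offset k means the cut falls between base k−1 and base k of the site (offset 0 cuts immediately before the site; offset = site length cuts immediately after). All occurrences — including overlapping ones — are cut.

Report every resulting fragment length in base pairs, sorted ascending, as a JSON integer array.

[4,4,5,10,13,14]

Site scan:
  IvoII GTTTACGT/4: at [6, 42] ⇒ [10, 46]
  EstVI TTCAA/0: at [15] ⇒ [15]
  ZebV AAAT/1: at [18, 28, 32] ⇒ [19, 29, 33]

Pooled cuts: [10, 15, 19, 29, 33, 46]

Fragment lengths:
  10→15: 5 bp
  15→19: 4 bp
  19→29: 10 bp
  29→33: 4 bp
  33→46: 13 bp
  46→10 (wrap): 50-46+10 = 14 bp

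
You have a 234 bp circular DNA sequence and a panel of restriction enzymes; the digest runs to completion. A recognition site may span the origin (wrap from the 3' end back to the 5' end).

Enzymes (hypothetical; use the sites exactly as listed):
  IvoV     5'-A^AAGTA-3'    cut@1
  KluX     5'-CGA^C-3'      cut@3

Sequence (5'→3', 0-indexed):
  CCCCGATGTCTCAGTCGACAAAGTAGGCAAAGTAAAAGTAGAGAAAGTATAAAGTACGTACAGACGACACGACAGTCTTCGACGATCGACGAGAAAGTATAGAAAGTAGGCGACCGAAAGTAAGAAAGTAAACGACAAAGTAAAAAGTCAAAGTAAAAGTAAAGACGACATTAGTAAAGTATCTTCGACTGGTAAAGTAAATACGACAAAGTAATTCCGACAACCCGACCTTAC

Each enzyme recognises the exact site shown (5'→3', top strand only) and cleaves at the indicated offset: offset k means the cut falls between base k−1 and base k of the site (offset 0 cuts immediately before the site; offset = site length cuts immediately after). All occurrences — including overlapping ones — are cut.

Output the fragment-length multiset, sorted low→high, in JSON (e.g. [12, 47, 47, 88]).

Site scan:
  IvoV (AAAGTA, off=1): starts [19, 28, 34, 43, 50, 93, 102, 116, 124, 136, 149, 155, 175, 193, 207] → cuts [20, 29, 35, 44, 51, 94, 103, 117, 125, 137, 150, 156, 176, 194, 208]
  KluX (CGAC, off=3): starts [15, 64, 69, 79, 86, 110, 132, 165, 185, 203, 217, 225] → cuts [18, 67, 72, 82, 89, 113, 135, 168, 188, 206, 220, 228]

All cut coordinates (distinct, sorted): [18, 20, 29, 35, 44, 51, 67, 72, 82, 89, 94, 103, 113, 117, 125, 135, 137, 150, 156, 168, 176, 188, 194, 206, 208, 220, 228]

Fragments:
  18→20: 2 bp
  20→29: 9 bp
  29→35: 6 bp
  35→44: 9 bp
  44→51: 7 bp
  51→67: 16 bp
  67→72: 5 bp
  72→82: 10 bp
  82→89: 7 bp
  89→94: 5 bp
  94→103: 9 bp
  103→113: 10 bp
  113→117: 4 bp
  117→125: 8 bp
  125→135: 10 bp
  135→137: 2 bp
  137→150: 13 bp
  150→156: 6 bp
  156→168: 12 bp
  168→176: 8 bp
  176→188: 12 bp
  188→194: 6 bp
  194→206: 12 bp
  206→208: 2 bp
  208→220: 12 bp
  220→228: 8 bp
  228→18 (wrap): 234-228+18 = 24 bp

[2,2,2,4,5,5,6,6,6,7,7,8,8,8,9,9,9,10,10,10,12,12,12,12,13,16,24]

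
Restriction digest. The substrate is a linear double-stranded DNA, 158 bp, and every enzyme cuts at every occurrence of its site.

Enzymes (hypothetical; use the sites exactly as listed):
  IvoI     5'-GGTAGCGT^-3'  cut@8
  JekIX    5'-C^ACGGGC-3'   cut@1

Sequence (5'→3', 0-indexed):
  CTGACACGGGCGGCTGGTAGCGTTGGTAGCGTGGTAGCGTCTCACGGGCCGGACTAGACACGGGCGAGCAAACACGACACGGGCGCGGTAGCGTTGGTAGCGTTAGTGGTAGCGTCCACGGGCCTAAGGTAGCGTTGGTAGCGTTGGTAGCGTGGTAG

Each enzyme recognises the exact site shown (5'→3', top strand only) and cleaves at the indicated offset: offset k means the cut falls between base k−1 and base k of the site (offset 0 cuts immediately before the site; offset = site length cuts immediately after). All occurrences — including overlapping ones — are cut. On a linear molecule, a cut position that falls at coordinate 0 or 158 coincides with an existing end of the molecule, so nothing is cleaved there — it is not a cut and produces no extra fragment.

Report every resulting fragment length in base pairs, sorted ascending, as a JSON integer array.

[2,3,5,5,8,9,9,9,9,12,16,16,18,18,19]

Scan for sites:
  IvoI (GGTAGCGT, off=8): starts [15, 24, 32, 86, 95, 107, 127, 136, 145] → cuts [23, 32, 40, 94, 103, 115, 135, 144, 153]
  JekIX (CACGGGC, off=1): starts [4, 42, 58, 77, 116] → cuts [5, 43, 59, 78, 117]

Pooled cuts: [5, 23, 32, 40, 43, 59, 78, 94, 103, 115, 117, 135, 144, 153]

Fragments:
  [0,5): 5 bp
  [5,23): 18 bp
  [23,32): 9 bp
  [32,40): 8 bp
  [40,43): 3 bp
  [43,59): 16 bp
  [59,78): 19 bp
  [78,94): 16 bp
  [94,103): 9 bp
  [103,115): 12 bp
  [115,117): 2 bp
  [117,135): 18 bp
  [135,144): 9 bp
  [144,153): 9 bp
  [153,158): 5 bp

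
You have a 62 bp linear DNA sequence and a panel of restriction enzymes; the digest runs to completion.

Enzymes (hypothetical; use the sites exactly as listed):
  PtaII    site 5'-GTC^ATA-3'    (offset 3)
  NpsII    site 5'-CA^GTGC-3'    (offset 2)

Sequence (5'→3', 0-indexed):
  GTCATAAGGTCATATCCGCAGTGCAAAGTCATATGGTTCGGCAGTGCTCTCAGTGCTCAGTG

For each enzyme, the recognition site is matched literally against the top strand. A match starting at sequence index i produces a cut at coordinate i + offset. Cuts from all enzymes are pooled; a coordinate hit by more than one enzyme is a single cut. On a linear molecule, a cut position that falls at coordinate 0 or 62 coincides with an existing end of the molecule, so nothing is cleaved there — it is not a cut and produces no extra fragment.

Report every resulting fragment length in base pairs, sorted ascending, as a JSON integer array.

Per-enzyme occurrences:
  PtaII GTCATA/3: at [0, 8, 27] ⇒ [3, 11, 30]
  NpsII CAGTGC/2: at [18, 41, 50] ⇒ [20, 43, 52]

All cut coordinates (distinct, sorted): [3, 11, 20, 30, 43, 52]

Fragment lengths:
  [0,3): 3 bp
  [3,11): 8 bp
  [11,20): 9 bp
  [20,30): 10 bp
  [30,43): 13 bp
  [43,52): 9 bp
  [52,62): 10 bp

[3,8,9,9,10,10,13]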